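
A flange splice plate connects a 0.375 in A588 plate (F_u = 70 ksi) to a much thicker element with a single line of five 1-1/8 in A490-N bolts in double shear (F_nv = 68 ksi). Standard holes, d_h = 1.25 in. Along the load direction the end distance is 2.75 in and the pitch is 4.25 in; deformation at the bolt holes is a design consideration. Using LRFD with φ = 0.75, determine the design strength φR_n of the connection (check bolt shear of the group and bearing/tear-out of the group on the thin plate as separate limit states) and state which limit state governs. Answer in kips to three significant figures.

263 kips (bearing governs)

Bolt shear: A_b = π·1.125²/4 = 0.994 in²; R_n = 68 × 0.994 × 5 × 2 = 675.9 kips → 0.75 × 675.9 = 507 kips.
Bearing (1.2 l_c t F_u ≤ 2.4 d t F_u): upper limit = 2.4·1.125·0.375·70 = 70.88 kips.
  Edge l_c = 2.75 − 1.25/2 = 2.125 → r_n = 66.94 kips; interior l_c = 4.25 − 1.25 = 3 → r_n = 70.88 kips.
  R_n,bearing = 1·66.94 + 4·70.88 = 350.4 kips → 0.75 × 350.4 = 263 kips.
Bearing governs: 263 kips.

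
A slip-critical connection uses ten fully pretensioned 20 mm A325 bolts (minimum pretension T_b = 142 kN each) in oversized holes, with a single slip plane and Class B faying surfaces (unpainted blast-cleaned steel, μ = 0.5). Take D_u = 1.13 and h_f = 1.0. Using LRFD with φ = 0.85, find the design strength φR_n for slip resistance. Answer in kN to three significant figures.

R_n = μ · D_u · h_f · T_b · n_s · n_b = 0.5 × 1.13 × 1.0 × 142 × 1 × 10 = 802.3 kN.
Design strength φR_n = 0.85 × 802.3 = 682 kN.

682 kN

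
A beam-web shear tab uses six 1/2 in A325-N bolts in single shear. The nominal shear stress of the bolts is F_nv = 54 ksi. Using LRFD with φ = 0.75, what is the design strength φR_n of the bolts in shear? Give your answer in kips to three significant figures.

47.7 kips

A_b = π × 0.5² / 4 = 0.1963 in².
R_n = F_nv · A_b · n · n_s = 54 × 0.1963 × 6 × 1 = 63.62 kips.
Design strength φR_n = 0.75 × 63.62 = 47.7 kips.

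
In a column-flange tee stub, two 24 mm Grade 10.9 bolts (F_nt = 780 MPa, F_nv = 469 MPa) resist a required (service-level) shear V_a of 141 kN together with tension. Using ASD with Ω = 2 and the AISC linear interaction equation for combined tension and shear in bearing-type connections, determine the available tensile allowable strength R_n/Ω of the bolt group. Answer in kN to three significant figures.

A_b = π·24²/4 = 452.4 mm²; f_rv = 141 × 1000 / (2 × 452.4) = 155.8 MPa.
F'_nt = 1.3 F_nt − (Ω F_nt / F_nv) f_rv = 1.3·780 − (2·780/469)·155.8 = 495.6 MPa, capped at F_nt → F'_nt = 495.6 MPa.
R_n = F'_nt · A_b · n = 495.6 × 452.4 × 2 / 1000 = 448.4 kN.
Allowable strength R_n/Ω = 448.4 / 2 = 224 kN.

224 kN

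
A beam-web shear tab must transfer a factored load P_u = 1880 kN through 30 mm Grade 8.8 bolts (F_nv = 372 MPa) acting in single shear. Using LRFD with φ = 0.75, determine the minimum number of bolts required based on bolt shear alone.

A_b = π·30²/4 = 706.9 mm².
Per-bolt design strength φR_n = 0.75 × 372 × 706.9 × 1 / 1000 = 197.2 kN.
n ≥ 1880 / 197.2 = 9.533 → use 10 bolts.

10 bolts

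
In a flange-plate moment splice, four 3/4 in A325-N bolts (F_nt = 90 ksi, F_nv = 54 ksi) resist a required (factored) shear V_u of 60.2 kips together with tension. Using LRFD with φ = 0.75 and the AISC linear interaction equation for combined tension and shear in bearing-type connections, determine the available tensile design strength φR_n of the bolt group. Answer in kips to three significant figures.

54.7 kips

A_b = π·0.75²/4 = 0.4418 in²; f_rv = 60.2 / (4 × 0.4418) = 34.07 ksi.
F'_nt = 1.3 F_nt − (F_nt / φF_nv) f_rv = 1.3·90 − (90/(0.75·54))·34.07 = 41.3 ksi, capped at F_nt → F'_nt = 41.3 ksi.
R_n = F'_nt · A_b · n = 41.3 × 0.4418 × 4 = 72.98 kips.
Design strength φR_n = 0.75 × 72.98 = 54.7 kips.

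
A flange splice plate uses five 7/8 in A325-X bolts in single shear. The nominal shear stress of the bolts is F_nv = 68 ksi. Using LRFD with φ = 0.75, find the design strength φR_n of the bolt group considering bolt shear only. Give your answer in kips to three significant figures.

A_b = π × 0.875² / 4 = 0.6013 in².
R_n = F_nv · A_b · n · n_s = 68 × 0.6013 × 5 × 1 = 204.4 kips.
Design strength φR_n = 0.75 × 204.4 = 153 kips.

153 kips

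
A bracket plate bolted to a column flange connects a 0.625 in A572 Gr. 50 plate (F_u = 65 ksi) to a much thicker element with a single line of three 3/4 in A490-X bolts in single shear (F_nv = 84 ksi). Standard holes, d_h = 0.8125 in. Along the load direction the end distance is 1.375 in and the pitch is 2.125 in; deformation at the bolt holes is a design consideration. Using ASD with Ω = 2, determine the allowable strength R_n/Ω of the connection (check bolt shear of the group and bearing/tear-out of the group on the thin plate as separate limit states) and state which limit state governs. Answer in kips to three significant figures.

Bolt shear: A_b = π·0.75²/4 = 0.4418 in²; R_n = 84 × 0.4418 × 3 × 1 = 111.3 kips → 111.3 / 2 = 55.7 kips.
Bearing (1.2 l_c t F_u ≤ 2.4 d t F_u): upper limit = 2.4·0.75·0.625·65 = 73.12 kips.
  Edge l_c = 1.375 − 0.8125/2 = 0.9688 → r_n = 47.23 kips; interior l_c = 2.125 − 0.8125 = 1.312 → r_n = 63.98 kips.
  R_n,bearing = 1·47.23 + 2·63.98 = 175.2 kips → 175.2 / 2 = 87.6 kips.
Bolt shear governs: 55.7 kips.

55.7 kips (bolt shear governs)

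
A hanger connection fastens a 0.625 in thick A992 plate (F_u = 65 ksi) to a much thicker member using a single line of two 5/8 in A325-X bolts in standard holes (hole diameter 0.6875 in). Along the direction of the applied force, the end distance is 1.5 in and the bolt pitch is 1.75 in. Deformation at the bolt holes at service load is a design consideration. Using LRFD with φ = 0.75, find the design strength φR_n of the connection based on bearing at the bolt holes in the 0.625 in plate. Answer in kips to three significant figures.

81.1 kips

Per bolt r_n = 1.2 l_c t F_u ≤ 2.4 d t F_u; upper limit = 2.4 × 0.625 × 0.625 × 65 = 60.94 kips.
Edge bolt: l_c = 1.5 − 0.6875/2 = 1.156 in → 1.2 × 1.156 × 0.625 × 65 = 56.37 → r_n = 56.37 kips.
Interior bolts: l_c = 1.75 − 0.6875 = 1.062 in → 1.2 × 1.062 × 0.625 × 65 = 51.8 → r_n = 51.8 kips.
R_n = 1 × 56.37 + 1 × 51.8 = 108.2 kips.
Design strength φR_n = 0.75 × 108.2 = 81.1 kips.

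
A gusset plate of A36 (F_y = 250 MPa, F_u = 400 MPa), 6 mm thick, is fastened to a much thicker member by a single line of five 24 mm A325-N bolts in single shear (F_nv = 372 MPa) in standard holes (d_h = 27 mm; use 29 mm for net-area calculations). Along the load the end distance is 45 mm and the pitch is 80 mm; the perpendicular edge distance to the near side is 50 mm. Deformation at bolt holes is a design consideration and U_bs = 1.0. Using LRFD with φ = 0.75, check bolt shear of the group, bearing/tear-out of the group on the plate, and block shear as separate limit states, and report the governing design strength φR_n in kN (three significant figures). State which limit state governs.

310 kN (block shear governs)

Bolt shear: A_b = π·24²/4 = 452.4 mm²; R_n = 372 × 452.4 × 5 × 1 / 1000 = 841.4 kN → 0.75 × 841.4 = 631 kN.
Bearing: edge l_c = 31.5, r_n = 90.72 kN; interior l_c = 53, r_n = 138.2 kN; R_n = 90.72 + 4·138.2 = 643.7 kN → 483 kN.
Block shear: A_gv = 2190, A_nv = 1407, A_nt = 213 mm²; R_n = min(0.6F_uA_nv, 0.6F_yA_gv) + U_bs·F_u·A_nt = 413.7 kN → 310 kN.
Block shear governs: 310 kN.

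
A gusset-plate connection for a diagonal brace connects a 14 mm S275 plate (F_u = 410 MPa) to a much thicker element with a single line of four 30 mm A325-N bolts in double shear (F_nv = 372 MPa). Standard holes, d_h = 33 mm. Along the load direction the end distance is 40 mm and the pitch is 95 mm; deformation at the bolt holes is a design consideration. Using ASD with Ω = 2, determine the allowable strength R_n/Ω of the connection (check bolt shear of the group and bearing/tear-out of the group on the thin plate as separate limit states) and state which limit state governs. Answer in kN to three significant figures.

701 kN (bearing governs)

Bolt shear: A_b = π·30²/4 = 706.9 mm²; R_n = 372 × 706.9 × 4 × 2 / 1000 = 2104 kN → 2104 / 2 = 1050 kN.
Bearing (1.2 l_c t F_u ≤ 2.4 d t F_u): upper limit = 2.4·30·14·410 / 1000 = 413.3 kN.
  Edge l_c = 40 − 33/2 = 23.5 → r_n = 161.9 kN; interior l_c = 95 − 33 = 62 → r_n = 413.3 kN.
  R_n,bearing = 1·161.9 + 3·413.3 = 1402 kN → 1402 / 2 = 701 kN.
Bearing governs: 701 kN.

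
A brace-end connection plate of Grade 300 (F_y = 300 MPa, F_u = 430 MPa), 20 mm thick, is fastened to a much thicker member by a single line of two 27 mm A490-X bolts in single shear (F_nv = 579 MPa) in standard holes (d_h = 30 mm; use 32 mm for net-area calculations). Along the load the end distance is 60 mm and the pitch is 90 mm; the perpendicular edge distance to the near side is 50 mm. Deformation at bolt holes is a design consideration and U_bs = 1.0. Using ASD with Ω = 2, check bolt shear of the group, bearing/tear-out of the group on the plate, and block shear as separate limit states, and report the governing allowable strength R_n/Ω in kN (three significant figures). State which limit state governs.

332 kN (bolt shear governs)

Bolt shear: A_b = π·27²/4 = 572.6 mm²; R_n = 579 × 572.6 × 2 × 1 / 1000 = 663 kN → 663 / 2 = 332 kN.
Bearing: edge l_c = 45, r_n = 464.4 kN; interior l_c = 60, r_n = 557.3 kN; R_n = 464.4 + 1·557.3 = 1022 kN → 511 kN.
Block shear: A_gv = 3000, A_nv = 2040, A_nt = 680 mm²; R_n = min(0.6F_uA_nv, 0.6F_yA_gv) + U_bs·F_u·A_nt = 818.7 kN → 409 kN.
Bolt shear governs: 332 kN.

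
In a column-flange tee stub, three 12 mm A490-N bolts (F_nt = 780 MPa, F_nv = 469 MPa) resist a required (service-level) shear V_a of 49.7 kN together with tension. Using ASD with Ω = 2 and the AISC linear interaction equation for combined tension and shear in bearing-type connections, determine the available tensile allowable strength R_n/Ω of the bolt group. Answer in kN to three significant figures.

A_b = π·12²/4 = 113.1 mm²; f_rv = 49.7 × 1000 / (3 × 113.1) = 146.5 MPa.
F'_nt = 1.3 F_nt − (Ω F_nt / F_nv) f_rv = 1.3·780 − (2·780/469)·146.5 = 526.8 MPa, capped at F_nt → F'_nt = 526.8 MPa.
R_n = F'_nt · A_b · n = 526.8 × 113.1 × 3 / 1000 = 178.7 kN.
Allowable strength R_n/Ω = 178.7 / 2 = 89.4 kN.

89.4 kN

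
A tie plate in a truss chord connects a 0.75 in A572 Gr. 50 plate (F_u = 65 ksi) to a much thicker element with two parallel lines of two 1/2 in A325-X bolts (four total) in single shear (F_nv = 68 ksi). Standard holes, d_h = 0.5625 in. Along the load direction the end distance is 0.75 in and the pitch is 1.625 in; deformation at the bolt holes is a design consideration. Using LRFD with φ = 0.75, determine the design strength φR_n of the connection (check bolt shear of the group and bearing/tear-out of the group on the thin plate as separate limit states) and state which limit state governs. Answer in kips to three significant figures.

40.1 kips (bolt shear governs)

Bolt shear: A_b = π·0.5²/4 = 0.1963 in²; R_n = 68 × 0.1963 × 4 × 1 = 53.41 kips → 0.75 × 53.41 = 40.1 kips.
Bearing (1.2 l_c t F_u ≤ 2.4 d t F_u): upper limit = 2.4·0.5·0.75·65 = 58.5 kips.
  Edge l_c = 0.75 − 0.5625/2 = 0.4688 → r_n = 27.42 kips; interior l_c = 1.625 − 0.5625 = 1.062 → r_n = 58.5 kips.
  R_n,bearing = 2·27.42 + 2·58.5 = 171.8 kips → 0.75 × 171.8 = 129 kips.
Bolt shear governs: 40.1 kips.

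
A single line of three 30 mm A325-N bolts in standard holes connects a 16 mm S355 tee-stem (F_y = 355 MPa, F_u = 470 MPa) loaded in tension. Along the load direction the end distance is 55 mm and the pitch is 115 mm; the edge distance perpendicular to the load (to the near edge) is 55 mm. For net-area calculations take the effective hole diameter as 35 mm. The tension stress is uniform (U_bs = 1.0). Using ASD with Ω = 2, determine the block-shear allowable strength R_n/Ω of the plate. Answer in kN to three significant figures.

587 kN

Shear plane L_v = 55 + 2·115 = 285 mm; A_gv = 285 × 16 = 4560 mm².
A_nv = (285 − 2.5·35) × 16 = 3160 mm².
A_nt = (55 − 0.5·35) × 16 = 600 mm².
0.6 F_u A_nv = 891.1 kN; 0.6 F_y A_gv = 971.3 kN → shear rupture governs the shear term.
R_n = 891.1 + 1.0 × 470 × 600 / 1000 = 1173 kN.
Allowable strength R_n/Ω = 1173 / 2 = 587 kN.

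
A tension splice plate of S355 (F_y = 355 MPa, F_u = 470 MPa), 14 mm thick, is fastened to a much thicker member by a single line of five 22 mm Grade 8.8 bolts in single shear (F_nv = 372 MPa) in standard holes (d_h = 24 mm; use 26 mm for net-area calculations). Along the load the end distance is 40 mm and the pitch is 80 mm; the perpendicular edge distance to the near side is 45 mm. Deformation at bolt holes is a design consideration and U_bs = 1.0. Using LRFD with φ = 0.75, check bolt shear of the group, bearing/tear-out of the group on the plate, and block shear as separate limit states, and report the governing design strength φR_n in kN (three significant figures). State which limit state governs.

Bolt shear: A_b = π·22²/4 = 380.1 mm²; R_n = 372 × 380.1 × 5 × 1 / 1000 = 707 kN → 0.75 × 707 = 530 kN.
Bearing: edge l_c = 28, r_n = 221.1 kN; interior l_c = 56, r_n = 347.4 kN; R_n = 221.1 + 4·347.4 = 1611 kN → 1210 kN.
Block shear: A_gv = 5040, A_nv = 3402, A_nt = 448 mm²; R_n = min(0.6F_uA_nv, 0.6F_yA_gv) + U_bs·F_u·A_nt = 1170 kN → 877 kN.
Bolt shear governs: 530 kN.

530 kN (bolt shear governs)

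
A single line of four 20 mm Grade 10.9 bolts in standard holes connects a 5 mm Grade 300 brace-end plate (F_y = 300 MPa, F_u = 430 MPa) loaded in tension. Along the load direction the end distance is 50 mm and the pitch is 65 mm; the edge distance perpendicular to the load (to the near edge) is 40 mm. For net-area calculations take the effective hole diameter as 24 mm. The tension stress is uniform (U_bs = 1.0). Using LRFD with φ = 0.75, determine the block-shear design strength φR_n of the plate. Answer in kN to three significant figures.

Shear plane L_v = 50 + 3·65 = 245 mm; A_gv = 245 × 5 = 1225 mm².
A_nv = (245 − 3.5·24) × 5 = 805 mm².
A_nt = (40 − 0.5·24) × 5 = 140 mm².
0.6 F_u A_nv = 207.7 kN; 0.6 F_y A_gv = 220.5 kN → shear rupture governs the shear term.
R_n = 207.7 + 1.0 × 430 × 140 / 1000 = 267.9 kN.
Design strength φR_n = 0.75 × 267.9 = 201 kN.

201 kN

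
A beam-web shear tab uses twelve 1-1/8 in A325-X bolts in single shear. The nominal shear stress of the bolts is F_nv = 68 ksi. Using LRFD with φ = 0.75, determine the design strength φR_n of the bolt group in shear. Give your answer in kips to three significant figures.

A_b = π × 1.125² / 4 = 0.994 in².
R_n = F_nv · A_b · n · n_s = 68 × 0.994 × 12 × 1 = 811.1 kips.
Design strength φR_n = 0.75 × 811.1 = 608 kips.

608 kips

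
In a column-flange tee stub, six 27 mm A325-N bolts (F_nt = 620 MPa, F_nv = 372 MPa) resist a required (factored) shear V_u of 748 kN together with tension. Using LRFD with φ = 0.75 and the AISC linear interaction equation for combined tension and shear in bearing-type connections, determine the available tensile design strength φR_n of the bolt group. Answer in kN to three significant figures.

830 kN

A_b = π·27²/4 = 572.6 mm²; f_rv = 748 × 1000 / (6 × 572.6) = 217.7 MPa.
F'_nt = 1.3 F_nt − (F_nt / φF_nv) f_rv = 1.3·620 − (620/(0.75·372))·217.7 = 322.1 MPa, capped at F_nt → F'_nt = 322.1 MPa.
R_n = F'_nt · A_b · n = 322.1 × 572.6 × 6 / 1000 = 1107 kN.
Design strength φR_n = 0.75 × 1107 = 830 kN.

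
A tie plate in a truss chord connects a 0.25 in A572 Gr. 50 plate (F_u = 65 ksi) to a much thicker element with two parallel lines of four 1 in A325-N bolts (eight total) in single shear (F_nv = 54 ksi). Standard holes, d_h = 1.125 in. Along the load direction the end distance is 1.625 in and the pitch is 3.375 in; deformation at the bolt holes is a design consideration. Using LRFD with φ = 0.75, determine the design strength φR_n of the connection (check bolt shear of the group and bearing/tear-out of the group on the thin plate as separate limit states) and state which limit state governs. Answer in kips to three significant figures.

207 kips (bearing governs)

Bolt shear: A_b = π·1²/4 = 0.7854 in²; R_n = 54 × 0.7854 × 8 × 1 = 339.3 kips → 0.75 × 339.3 = 254 kips.
Bearing (1.2 l_c t F_u ≤ 2.4 d t F_u): upper limit = 2.4·1·0.25·65 = 39 kips.
  Edge l_c = 1.625 − 1.125/2 = 1.062 → r_n = 20.72 kips; interior l_c = 3.375 − 1.125 = 2.25 → r_n = 39 kips.
  R_n,bearing = 2·20.72 + 6·39 = 275.4 kips → 0.75 × 275.4 = 207 kips.
Bearing governs: 207 kips.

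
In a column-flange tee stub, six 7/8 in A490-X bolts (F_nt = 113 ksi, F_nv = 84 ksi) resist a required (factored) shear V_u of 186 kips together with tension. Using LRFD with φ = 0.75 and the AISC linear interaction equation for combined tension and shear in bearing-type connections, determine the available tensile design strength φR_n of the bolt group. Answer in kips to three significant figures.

147 kips

A_b = π·0.875²/4 = 0.6013 in²; f_rv = 186 / (6 × 0.6013) = 51.55 ksi.
F'_nt = 1.3 F_nt − (F_nt / φF_nv) f_rv = 1.3·113 − (113/(0.75·84))·51.55 = 54.43 ksi, capped at F_nt → F'_nt = 54.43 ksi.
R_n = F'_nt · A_b · n = 54.43 × 0.6013 × 6 = 196.4 kips.
Design strength φR_n = 0.75 × 196.4 = 147 kips.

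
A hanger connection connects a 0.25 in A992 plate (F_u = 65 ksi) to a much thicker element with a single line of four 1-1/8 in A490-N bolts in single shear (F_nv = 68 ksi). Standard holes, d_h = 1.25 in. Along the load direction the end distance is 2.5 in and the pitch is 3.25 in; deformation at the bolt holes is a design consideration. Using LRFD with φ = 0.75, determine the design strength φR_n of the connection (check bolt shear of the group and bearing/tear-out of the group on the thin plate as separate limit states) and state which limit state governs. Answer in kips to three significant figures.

115 kips (bearing governs)

Bolt shear: A_b = π·1.125²/4 = 0.994 in²; R_n = 68 × 0.994 × 4 × 1 = 270.4 kips → 0.75 × 270.4 = 203 kips.
Bearing (1.2 l_c t F_u ≤ 2.4 d t F_u): upper limit = 2.4·1.125·0.25·65 = 43.87 kips.
  Edge l_c = 2.5 − 1.25/2 = 1.875 → r_n = 36.56 kips; interior l_c = 3.25 − 1.25 = 2 → r_n = 39 kips.
  R_n,bearing = 1·36.56 + 3·39 = 153.6 kips → 0.75 × 153.6 = 115 kips.
Bearing governs: 115 kips.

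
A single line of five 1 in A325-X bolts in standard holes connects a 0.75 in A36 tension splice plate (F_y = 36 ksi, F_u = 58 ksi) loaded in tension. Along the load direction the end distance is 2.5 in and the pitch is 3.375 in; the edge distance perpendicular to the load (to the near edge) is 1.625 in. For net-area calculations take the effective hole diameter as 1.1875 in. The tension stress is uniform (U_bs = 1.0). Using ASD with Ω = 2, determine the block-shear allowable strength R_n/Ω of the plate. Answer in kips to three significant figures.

152 kips

Shear plane L_v = 2.5 + 4·3.375 = 16 in; A_gv = 16 × 0.75 = 12 in².
A_nv = (16 − 4.5·1.1875) × 0.75 = 7.992 in².
A_nt = (1.625 − 0.5·1.1875) × 0.75 = 0.7734 in².
0.6 F_u A_nv = 278.1 kips; 0.6 F_y A_gv = 259.2 kips → shear yielding governs the shear term.
R_n = 259.2 + 1.0 × 58 × 0.7734 = 304.1 kips.
Allowable strength R_n/Ω = 304.1 / 2 = 152 kips.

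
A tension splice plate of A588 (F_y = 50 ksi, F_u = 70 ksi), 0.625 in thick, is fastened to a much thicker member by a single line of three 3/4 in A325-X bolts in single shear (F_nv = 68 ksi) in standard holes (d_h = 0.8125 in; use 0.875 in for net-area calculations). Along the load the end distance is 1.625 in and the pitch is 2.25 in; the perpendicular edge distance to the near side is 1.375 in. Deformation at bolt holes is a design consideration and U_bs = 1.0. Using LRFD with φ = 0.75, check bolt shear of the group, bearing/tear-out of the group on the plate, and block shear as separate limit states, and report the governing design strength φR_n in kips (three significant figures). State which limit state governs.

67.6 kips (bolt shear governs)

Bolt shear: A_b = π·0.75²/4 = 0.4418 in²; R_n = 68 × 0.4418 × 3 × 1 = 90.12 kips → 0.75 × 90.12 = 67.6 kips.
Bearing: edge l_c = 1.219, r_n = 63.98 kips; interior l_c = 1.438, r_n = 75.47 kips; R_n = 63.98 + 2·75.47 = 214.9 kips → 161 kips.
Block shear: A_gv = 3.828, A_nv = 2.461, A_nt = 0.5859 in²; R_n = min(0.6F_uA_nv, 0.6F_yA_gv) + U_bs·F_u·A_nt = 144.4 kips → 108 kips.
Bolt shear governs: 67.6 kips.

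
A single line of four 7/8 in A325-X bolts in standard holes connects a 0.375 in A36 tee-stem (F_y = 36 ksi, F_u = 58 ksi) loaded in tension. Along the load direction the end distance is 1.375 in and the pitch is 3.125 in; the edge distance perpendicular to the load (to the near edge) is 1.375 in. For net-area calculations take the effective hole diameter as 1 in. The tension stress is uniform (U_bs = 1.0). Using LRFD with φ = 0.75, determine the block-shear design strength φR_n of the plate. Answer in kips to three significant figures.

Shear plane L_v = 1.375 + 3·3.125 = 10.75 in; A_gv = 10.75 × 0.375 = 4.031 in².
A_nv = (10.75 − 3.5·1) × 0.375 = 2.719 in².
A_nt = (1.375 − 0.5·1) × 0.375 = 0.3281 in².
0.6 F_u A_nv = 94.61 kips; 0.6 F_y A_gv = 87.07 kips → shear yielding governs the shear term.
R_n = 87.07 + 1.0 × 58 × 0.3281 = 106.1 kips.
Design strength φR_n = 0.75 × 106.1 = 79.6 kips.

79.6 kips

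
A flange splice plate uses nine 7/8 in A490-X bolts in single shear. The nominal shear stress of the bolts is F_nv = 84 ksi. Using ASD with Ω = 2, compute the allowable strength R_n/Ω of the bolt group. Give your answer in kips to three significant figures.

227 kips

A_b = π × 0.875² / 4 = 0.6013 in².
R_n = F_nv · A_b · n · n_s = 84 × 0.6013 × 9 × 1 = 454.6 kips.
Allowable strength R_n/Ω = 454.6 / 2 = 227 kips.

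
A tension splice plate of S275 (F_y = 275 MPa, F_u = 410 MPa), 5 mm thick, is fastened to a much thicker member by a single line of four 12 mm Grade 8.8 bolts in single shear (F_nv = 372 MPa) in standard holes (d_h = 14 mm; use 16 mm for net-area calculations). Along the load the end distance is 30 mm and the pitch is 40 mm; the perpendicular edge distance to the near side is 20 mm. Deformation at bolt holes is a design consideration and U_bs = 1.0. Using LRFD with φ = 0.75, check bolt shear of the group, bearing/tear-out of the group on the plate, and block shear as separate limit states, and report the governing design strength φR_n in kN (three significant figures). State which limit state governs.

Bolt shear: A_b = π·12²/4 = 113.1 mm²; R_n = 372 × 113.1 × 4 × 1 / 1000 = 168.3 kN → 0.75 × 168.3 = 126 kN.
Bearing: edge l_c = 23, r_n = 56.58 kN; interior l_c = 26, r_n = 59.04 kN; R_n = 56.58 + 3·59.04 = 233.7 kN → 175 kN.
Block shear: A_gv = 750, A_nv = 470, A_nt = 60 mm²; R_n = min(0.6F_uA_nv, 0.6F_yA_gv) + U_bs·F_u·A_nt = 140.2 kN → 105 kN.
Block shear governs: 105 kN.

105 kN (block shear governs)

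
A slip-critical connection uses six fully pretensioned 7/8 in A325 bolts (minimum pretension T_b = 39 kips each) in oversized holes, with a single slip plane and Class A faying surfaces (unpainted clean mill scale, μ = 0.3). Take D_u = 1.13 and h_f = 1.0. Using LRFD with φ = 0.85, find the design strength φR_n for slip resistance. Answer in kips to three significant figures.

R_n = μ · D_u · h_f · T_b · n_s · n_b = 0.3 × 1.13 × 1.0 × 39 × 1 × 6 = 79.33 kips.
Design strength φR_n = 0.85 × 79.33 = 67.4 kips.

67.4 kips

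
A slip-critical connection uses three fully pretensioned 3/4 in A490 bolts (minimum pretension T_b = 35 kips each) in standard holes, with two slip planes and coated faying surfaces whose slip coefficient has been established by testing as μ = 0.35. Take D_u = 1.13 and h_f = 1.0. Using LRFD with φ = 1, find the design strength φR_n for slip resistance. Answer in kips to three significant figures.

R_n = μ · D_u · h_f · T_b · n_s · n_b = 0.35 × 1.13 × 1.0 × 35 × 2 × 3 = 83.05 kips.
Design strength φR_n = 1 × 83.05 = 83.1 kips.

83.1 kips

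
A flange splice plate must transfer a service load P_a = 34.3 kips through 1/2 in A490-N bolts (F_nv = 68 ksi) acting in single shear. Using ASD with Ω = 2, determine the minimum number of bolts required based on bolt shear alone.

A_b = π·0.5²/4 = 0.1963 in².
Per-bolt allowable strength R_n/Ω = 68 × 0.1963 × 1 / 2 = 6.676 kips.
n ≥ 34.3 / 6.676 = 5.138 → use 6 bolts.

6 bolts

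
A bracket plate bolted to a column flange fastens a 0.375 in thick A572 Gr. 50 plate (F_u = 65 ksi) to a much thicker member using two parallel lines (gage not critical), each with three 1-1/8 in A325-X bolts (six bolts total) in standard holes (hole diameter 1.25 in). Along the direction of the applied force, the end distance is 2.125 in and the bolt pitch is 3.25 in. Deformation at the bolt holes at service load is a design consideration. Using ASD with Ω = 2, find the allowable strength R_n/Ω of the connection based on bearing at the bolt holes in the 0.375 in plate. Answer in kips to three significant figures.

Per bolt r_n = 1.2 l_c t F_u ≤ 2.4 d t F_u; upper limit = 2.4 × 1.125 × 0.375 × 65 = 65.81 kips.
Edge bolt: l_c = 2.125 − 1.25/2 = 1.5 in → 1.2 × 1.5 × 0.375 × 65 = 43.87 → r_n = 43.87 kips.
Interior bolts: l_c = 3.25 − 1.25 = 2 in → 1.2 × 2 × 0.375 × 65 = 58.5 → r_n = 58.5 kips.
R_n = 2 × 43.87 + 4 × 58.5 = 321.7 kips.
Allowable strength R_n/Ω = 321.7 / 2 = 161 kips.

161 kips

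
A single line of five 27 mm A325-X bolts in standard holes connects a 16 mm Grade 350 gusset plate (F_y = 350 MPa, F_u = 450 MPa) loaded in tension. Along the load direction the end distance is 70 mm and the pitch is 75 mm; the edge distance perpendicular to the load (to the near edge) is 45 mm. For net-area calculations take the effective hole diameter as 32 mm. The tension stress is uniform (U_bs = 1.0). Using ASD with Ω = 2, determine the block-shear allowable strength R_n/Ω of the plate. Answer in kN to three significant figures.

Shear plane L_v = 70 + 4·75 = 370 mm; A_gv = 370 × 16 = 5920 mm².
A_nv = (370 − 4.5·32) × 16 = 3616 mm².
A_nt = (45 − 0.5·32) × 16 = 464 mm².
0.6 F_u A_nv = 976.3 kN; 0.6 F_y A_gv = 1243 kN → shear rupture governs the shear term.
R_n = 976.3 + 1.0 × 450 × 464 / 1000 = 1185 kN.
Allowable strength R_n/Ω = 1185 / 2 = 593 kN.

593 kN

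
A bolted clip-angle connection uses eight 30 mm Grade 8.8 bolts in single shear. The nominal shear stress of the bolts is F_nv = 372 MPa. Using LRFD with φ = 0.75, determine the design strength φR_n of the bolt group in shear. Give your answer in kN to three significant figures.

A_b = π × 30² / 4 = 706.9 mm².
R_n = F_nv · A_b · n · n_s = 372 × 706.9 × 8 × 1 / 1000 = 2104 kN.
Design strength φR_n = 0.75 × 2104 = 1580 kN.

1580 kN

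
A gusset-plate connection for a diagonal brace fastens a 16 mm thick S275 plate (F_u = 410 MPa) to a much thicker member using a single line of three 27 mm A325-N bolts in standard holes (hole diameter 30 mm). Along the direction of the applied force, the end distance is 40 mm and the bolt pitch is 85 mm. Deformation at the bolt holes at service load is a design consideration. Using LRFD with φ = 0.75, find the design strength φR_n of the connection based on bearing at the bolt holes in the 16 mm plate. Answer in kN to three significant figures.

Per bolt r_n = 1.2 l_c t F_u ≤ 2.4 d t F_u; upper limit = 2.4 × 27 × 16 × 410 / 1000 = 425.1 kN.
Edge bolt: l_c = 40 − 30/2 = 25 mm → 1.2 × 25 × 16 × 410 / 1000 = 196.8 → r_n = 196.8 kN.
Interior bolts: l_c = 85 − 30 = 55 mm → 1.2 × 55 × 16 × 410 / 1000 = 433 → r_n = 425.1 kN.
R_n = 1 × 196.8 + 2 × 425.1 = 1047 kN.
Design strength φR_n = 0.75 × 1047 = 785 kN.

785 kN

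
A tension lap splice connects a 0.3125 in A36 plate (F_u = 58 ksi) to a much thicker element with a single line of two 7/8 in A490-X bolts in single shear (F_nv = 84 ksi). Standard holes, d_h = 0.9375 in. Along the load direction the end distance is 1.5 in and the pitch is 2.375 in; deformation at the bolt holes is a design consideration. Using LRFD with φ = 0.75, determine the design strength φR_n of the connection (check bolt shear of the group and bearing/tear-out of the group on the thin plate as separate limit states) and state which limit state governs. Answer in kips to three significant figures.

40.3 kips (bearing governs)

Bolt shear: A_b = π·0.875²/4 = 0.6013 in²; R_n = 84 × 0.6013 × 2 × 1 = 101 kips → 0.75 × 101 = 75.8 kips.
Bearing (1.2 l_c t F_u ≤ 2.4 d t F_u): upper limit = 2.4·0.875·0.3125·58 = 38.06 kips.
  Edge l_c = 1.5 − 0.9375/2 = 1.031 → r_n = 22.43 kips; interior l_c = 2.375 − 0.9375 = 1.438 → r_n = 31.27 kips.
  R_n,bearing = 1·22.43 + 1·31.27 = 53.7 kips → 0.75 × 53.7 = 40.3 kips.
Bearing governs: 40.3 kips.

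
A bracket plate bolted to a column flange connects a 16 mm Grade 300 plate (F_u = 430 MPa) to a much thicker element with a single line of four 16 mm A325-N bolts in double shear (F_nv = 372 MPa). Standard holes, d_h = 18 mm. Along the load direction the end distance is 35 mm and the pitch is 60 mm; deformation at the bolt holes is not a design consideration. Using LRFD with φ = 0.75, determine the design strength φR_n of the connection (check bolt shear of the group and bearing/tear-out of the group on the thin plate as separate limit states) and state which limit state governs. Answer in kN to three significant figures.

449 kN (bolt shear governs)

Bolt shear: A_b = π·16²/4 = 201.1 mm²; R_n = 372 × 201.1 × 4 × 2 / 1000 = 598.4 kN → 0.75 × 598.4 = 449 kN.
Bearing (1.5 l_c t F_u ≤ 3.0 d t F_u): upper limit = 3.0·16·16·430 / 1000 = 330.2 kN.
  Edge l_c = 35 − 18/2 = 26 → r_n = 268.3 kN; interior l_c = 60 − 18 = 42 → r_n = 330.2 kN.
  R_n,bearing = 1·268.3 + 3·330.2 = 1259 kN → 0.75 × 1259 = 944 kN.
Bolt shear governs: 449 kN.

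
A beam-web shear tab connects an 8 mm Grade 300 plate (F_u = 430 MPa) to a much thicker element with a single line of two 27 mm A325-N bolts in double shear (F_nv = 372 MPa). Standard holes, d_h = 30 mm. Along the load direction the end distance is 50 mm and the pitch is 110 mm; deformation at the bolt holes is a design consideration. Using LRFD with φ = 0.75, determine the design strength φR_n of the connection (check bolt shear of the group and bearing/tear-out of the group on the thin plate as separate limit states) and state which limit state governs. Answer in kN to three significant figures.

276 kN (bearing governs)

Bolt shear: A_b = π·27²/4 = 572.6 mm²; R_n = 372 × 572.6 × 2 × 2 / 1000 = 852 kN → 0.75 × 852 = 639 kN.
Bearing (1.2 l_c t F_u ≤ 2.4 d t F_u): upper limit = 2.4·27·8·430 / 1000 = 222.9 kN.
  Edge l_c = 50 − 30/2 = 35 → r_n = 144.5 kN; interior l_c = 110 − 30 = 80 → r_n = 222.9 kN.
  R_n,bearing = 1·144.5 + 1·222.9 = 367.4 kN → 0.75 × 367.4 = 276 kN.
Bearing governs: 276 kN.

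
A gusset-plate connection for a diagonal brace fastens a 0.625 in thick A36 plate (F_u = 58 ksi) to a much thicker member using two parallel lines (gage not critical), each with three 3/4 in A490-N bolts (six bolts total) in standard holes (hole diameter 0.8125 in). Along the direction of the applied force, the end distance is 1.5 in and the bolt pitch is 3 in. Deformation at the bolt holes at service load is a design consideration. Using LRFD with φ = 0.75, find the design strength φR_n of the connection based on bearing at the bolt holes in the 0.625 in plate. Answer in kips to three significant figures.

267 kips

Per bolt r_n = 1.2 l_c t F_u ≤ 2.4 d t F_u; upper limit = 2.4 × 0.75 × 0.625 × 58 = 65.25 kips.
Edge bolt: l_c = 1.5 − 0.8125/2 = 1.094 in → 1.2 × 1.094 × 0.625 × 58 = 47.58 → r_n = 47.58 kips.
Interior bolts: l_c = 3 − 0.8125 = 2.188 in → 1.2 × 2.188 × 0.625 × 58 = 95.16 → r_n = 65.25 kips.
R_n = 2 × 47.58 + 4 × 65.25 = 356.2 kips.
Design strength φR_n = 0.75 × 356.2 = 267 kips.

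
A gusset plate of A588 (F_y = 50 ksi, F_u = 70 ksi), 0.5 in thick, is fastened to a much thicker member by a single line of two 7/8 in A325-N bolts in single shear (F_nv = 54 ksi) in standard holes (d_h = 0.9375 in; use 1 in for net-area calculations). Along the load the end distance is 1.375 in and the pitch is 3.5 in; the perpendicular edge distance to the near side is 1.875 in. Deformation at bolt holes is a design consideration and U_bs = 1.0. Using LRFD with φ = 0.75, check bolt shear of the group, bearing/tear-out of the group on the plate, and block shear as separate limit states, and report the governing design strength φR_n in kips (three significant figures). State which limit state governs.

48.7 kips (bolt shear governs)

Bolt shear: A_b = π·0.875²/4 = 0.6013 in²; R_n = 54 × 0.6013 × 2 × 1 = 64.94 kips → 0.75 × 64.94 = 48.7 kips.
Bearing: edge l_c = 0.9062, r_n = 38.06 kips; interior l_c = 2.562, r_n = 73.5 kips; R_n = 38.06 + 1·73.5 = 111.6 kips → 83.7 kips.
Block shear: A_gv = 2.438, A_nv = 1.688, A_nt = 0.6875 in²; R_n = min(0.6F_uA_nv, 0.6F_yA_gv) + U_bs·F_u·A_nt = 119 kips → 89.2 kips.
Bolt shear governs: 48.7 kips.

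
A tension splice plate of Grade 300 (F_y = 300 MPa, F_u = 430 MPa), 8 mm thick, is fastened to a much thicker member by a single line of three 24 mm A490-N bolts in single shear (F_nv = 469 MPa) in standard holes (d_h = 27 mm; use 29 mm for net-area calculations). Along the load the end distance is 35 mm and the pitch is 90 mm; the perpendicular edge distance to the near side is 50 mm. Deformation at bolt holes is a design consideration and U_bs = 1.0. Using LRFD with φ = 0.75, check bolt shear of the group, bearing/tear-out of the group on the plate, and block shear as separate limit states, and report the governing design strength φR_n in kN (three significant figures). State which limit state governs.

312 kN (block shear governs)

Bolt shear: A_b = π·24²/4 = 452.4 mm²; R_n = 469 × 452.4 × 3 × 1 / 1000 = 636.5 kN → 0.75 × 636.5 = 477 kN.
Bearing: edge l_c = 21.5, r_n = 88.75 kN; interior l_c = 63, r_n = 198.1 kN; R_n = 88.75 + 2·198.1 = 485 kN → 364 kN.
Block shear: A_gv = 1720, A_nv = 1140, A_nt = 284 mm²; R_n = min(0.6F_uA_nv, 0.6F_yA_gv) + U_bs·F_u·A_nt = 416.2 kN → 312 kN.
Block shear governs: 312 kN.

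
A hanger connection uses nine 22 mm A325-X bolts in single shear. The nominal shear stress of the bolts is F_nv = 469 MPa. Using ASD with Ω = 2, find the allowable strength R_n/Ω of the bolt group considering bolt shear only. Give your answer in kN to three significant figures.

A_b = π × 22² / 4 = 380.1 mm².
R_n = F_nv · A_b · n · n_s = 469 × 380.1 × 9 × 1 / 1000 = 1605 kN.
Allowable strength R_n/Ω = 1605 / 2 = 802 kN.

802 kN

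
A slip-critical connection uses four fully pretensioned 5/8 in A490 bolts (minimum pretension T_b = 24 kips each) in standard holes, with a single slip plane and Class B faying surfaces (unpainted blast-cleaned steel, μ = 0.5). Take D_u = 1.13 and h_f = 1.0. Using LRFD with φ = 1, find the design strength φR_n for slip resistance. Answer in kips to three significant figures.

54.2 kips

R_n = μ · D_u · h_f · T_b · n_s · n_b = 0.5 × 1.13 × 1.0 × 24 × 1 × 4 = 54.24 kips.
Design strength φR_n = 1 × 54.24 = 54.2 kips.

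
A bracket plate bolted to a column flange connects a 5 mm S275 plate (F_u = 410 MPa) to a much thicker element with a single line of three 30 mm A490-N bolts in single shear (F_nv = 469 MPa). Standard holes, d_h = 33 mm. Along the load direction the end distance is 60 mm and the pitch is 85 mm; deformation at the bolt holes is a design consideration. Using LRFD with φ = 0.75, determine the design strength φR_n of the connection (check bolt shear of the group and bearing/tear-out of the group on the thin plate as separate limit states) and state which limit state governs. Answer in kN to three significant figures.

Bolt shear: A_b = π·30²/4 = 706.9 mm²; R_n = 469 × 706.9 × 3 × 1 / 1000 = 994.5 kN → 0.75 × 994.5 = 746 kN.
Bearing (1.2 l_c t F_u ≤ 2.4 d t F_u): upper limit = 2.4·30·5·410 / 1000 = 147.6 kN.
  Edge l_c = 60 − 33/2 = 43.5 → r_n = 107 kN; interior l_c = 85 − 33 = 52 → r_n = 127.9 kN.
  R_n,bearing = 1·107 + 2·127.9 = 362.9 kN → 0.75 × 362.9 = 272 kN.
Bearing governs: 272 kN.

272 kN (bearing governs)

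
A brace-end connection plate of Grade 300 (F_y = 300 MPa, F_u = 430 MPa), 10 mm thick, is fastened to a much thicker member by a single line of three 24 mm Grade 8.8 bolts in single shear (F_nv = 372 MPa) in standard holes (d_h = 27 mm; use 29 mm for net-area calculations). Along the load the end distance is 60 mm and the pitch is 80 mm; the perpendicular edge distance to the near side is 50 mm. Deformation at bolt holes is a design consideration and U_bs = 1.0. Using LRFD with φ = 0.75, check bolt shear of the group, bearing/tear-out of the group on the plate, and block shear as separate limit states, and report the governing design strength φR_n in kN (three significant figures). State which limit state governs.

379 kN (bolt shear governs)

Bolt shear: A_b = π·24²/4 = 452.4 mm²; R_n = 372 × 452.4 × 3 × 1 / 1000 = 504.9 kN → 0.75 × 504.9 = 379 kN.
Bearing: edge l_c = 46.5, r_n = 239.9 kN; interior l_c = 53, r_n = 247.7 kN; R_n = 239.9 + 2·247.7 = 735.3 kN → 551 kN.
Block shear: A_gv = 2200, A_nv = 1475, A_nt = 355 mm²; R_n = min(0.6F_uA_nv, 0.6F_yA_gv) + U_bs·F_u·A_nt = 533.2 kN → 400 kN.
Bolt shear governs: 379 kN.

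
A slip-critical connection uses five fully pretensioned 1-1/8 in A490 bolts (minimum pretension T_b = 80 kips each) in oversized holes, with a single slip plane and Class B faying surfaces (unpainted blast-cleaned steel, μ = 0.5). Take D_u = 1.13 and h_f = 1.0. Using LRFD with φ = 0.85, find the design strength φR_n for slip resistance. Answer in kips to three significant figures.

R_n = μ · D_u · h_f · T_b · n_s · n_b = 0.5 × 1.13 × 1.0 × 80 × 1 × 5 = 226 kips.
Design strength φR_n = 0.85 × 226 = 192 kips.

192 kips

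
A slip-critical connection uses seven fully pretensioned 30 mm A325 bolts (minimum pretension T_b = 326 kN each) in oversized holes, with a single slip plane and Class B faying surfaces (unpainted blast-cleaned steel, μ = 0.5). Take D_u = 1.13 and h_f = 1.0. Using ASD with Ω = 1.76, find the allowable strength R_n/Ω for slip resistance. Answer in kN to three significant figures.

R_n = μ · D_u · h_f · T_b · n_s · n_b = 0.5 × 1.13 × 1.0 × 326 × 1 × 7 = 1289 kN.
Allowable strength R_n/Ω = 1289 / 1.76 = 733 kN.

733 kN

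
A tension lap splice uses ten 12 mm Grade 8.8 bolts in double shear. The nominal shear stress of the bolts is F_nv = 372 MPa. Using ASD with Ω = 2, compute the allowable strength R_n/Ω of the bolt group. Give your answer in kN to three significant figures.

A_b = π × 12² / 4 = 113.1 mm².
R_n = F_nv · A_b · n · n_s = 372 × 113.1 × 10 × 2 / 1000 = 841.4 kN.
Allowable strength R_n/Ω = 841.4 / 2 = 421 kN.

421 kN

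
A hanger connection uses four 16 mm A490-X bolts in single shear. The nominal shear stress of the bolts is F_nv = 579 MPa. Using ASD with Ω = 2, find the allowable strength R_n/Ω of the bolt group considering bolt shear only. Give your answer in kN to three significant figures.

A_b = π × 16² / 4 = 201.1 mm².
R_n = F_nv · A_b · n · n_s = 579 × 201.1 × 4 × 1 / 1000 = 465.7 kN.
Allowable strength R_n/Ω = 465.7 / 2 = 233 kN.

233 kN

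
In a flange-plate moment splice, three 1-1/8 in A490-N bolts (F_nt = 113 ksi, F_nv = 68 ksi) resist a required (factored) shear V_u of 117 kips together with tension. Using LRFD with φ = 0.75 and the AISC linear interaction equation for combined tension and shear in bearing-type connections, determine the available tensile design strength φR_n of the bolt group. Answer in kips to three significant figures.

134 kips

A_b = π·1.125²/4 = 0.994 in²; f_rv = 117 / (3 × 0.994) = 39.23 ksi.
F'_nt = 1.3 F_nt − (F_nt / φF_nv) f_rv = 1.3·113 − (113/(0.75·68))·39.23 = 59.97 ksi, capped at F_nt → F'_nt = 59.97 ksi.
R_n = F'_nt · A_b · n = 59.97 × 0.994 × 3 = 178.8 kips.
Design strength φR_n = 0.75 × 178.8 = 134 kips.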